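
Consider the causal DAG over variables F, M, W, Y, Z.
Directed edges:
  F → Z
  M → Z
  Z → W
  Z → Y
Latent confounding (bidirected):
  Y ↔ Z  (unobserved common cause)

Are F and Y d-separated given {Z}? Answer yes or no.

Bayes-Ball from F | {Z} reaches {M,Y}.
Y ∈ reach(F|{Z}) ⇒ F ⊥̸ Y | {Z}.

No — F and Y are d-connected given {Z}.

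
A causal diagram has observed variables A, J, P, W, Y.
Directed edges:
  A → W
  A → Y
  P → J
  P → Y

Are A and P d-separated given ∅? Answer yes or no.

Bayes-Ball from A | ∅ reaches {W,Y}.
P ∉ reach(A|∅) ⇒ A ⊥ P | ∅.

Yes — A ⊥ P | ∅.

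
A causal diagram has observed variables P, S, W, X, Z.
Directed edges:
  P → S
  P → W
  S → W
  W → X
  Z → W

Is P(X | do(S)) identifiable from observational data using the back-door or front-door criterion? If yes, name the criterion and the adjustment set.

P(X|do(S)): backdoor, adjust for {P}.

desc(S)\{S}={W,X}; candidates ⊆ {P,Z}.
size 0: {}; under {} S still reaches {P,W,X} ∋ X.
{P}: S⊥X given {P} in G with S→· removed — back-door holds.
P(X|do(S)) = Σ_{P} P(X|S,P)·P(P).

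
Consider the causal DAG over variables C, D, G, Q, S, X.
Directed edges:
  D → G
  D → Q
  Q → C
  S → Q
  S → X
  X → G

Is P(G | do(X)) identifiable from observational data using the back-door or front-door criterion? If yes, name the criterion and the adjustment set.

desc(X)\{X}={G}; candidates ⊆ {C,D,Q,S}.
∅: X⊥G given ∅ in G with X→· removed — back-door holds.
P(G|do(X)) = P(G|X) — no adjustment needed.

P(G|do(X)): backdoor, adjust for ∅.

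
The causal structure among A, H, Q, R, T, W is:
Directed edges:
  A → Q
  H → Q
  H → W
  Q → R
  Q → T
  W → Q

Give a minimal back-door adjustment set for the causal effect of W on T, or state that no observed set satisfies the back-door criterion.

W→T: minimal back-door set {H}.

desc(W)\{W}={Q,R,T}; candidates ⊆ {A,H}.
size 0: {}; under {} W still reaches {H,Q,R,T} ∋ T.
{H}: W⊥T given {H} in G with W→· removed — back-door holds.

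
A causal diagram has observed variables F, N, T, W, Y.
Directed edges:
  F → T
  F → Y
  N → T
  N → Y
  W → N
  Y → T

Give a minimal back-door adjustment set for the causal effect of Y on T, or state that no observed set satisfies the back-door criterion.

desc(Y)\{Y}={T}; candidates ⊆ {F,N,W}.
size 0: {}; under {} Y still reaches {F,N,T,W} ∋ T.
size 1: {F}, {N}, {W}; under {F} Y still reaches {N,T,W} ∋ T.
{F,N}: Y⊥T given {F,N} in G with Y→· removed — back-door holds.

Y→T: minimal back-door set {F, N}.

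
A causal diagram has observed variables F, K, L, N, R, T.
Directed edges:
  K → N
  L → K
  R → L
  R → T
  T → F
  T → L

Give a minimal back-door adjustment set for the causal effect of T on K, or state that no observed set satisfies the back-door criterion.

desc(T)\{T}={F,K,L,N}; candidates ⊆ {R}.
size 0: {}; under {} T still reaches {K,L,N,R} ∋ K.
{R}: T⊥K given {R} in G with T→· removed — back-door holds.

T→K: minimal back-door set {R}.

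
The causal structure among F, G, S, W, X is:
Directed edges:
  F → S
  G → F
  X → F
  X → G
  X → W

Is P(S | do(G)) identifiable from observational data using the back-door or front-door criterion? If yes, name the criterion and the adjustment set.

P(S|do(G)): backdoor, adjust for {X}.

desc(G)\{G}={F,S}; candidates ⊆ {W,X}.
size 0: {}; under {} G still reaches {F,S,W,X} ∋ S.
{X}: G⊥S given {X} in G with G→· removed — back-door holds.
P(S|do(G)) = Σ_{X} P(S|G,X)·P(X).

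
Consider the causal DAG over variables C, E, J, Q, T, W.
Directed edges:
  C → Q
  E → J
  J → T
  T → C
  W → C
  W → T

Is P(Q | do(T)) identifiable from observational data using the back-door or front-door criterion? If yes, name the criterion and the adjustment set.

P(Q|do(T)): backdoor, adjust for {W}.

desc(T)\{T}={C,Q}; candidates ⊆ {E,J,W}.
size 0: {}; under {} T still reaches {C,E,J,Q,W} ∋ Q.
{W}: T⊥Q given {W} in G with T→· removed — back-door holds.
P(Q|do(T)) = Σ_{W} P(Q|T,W)·P(W).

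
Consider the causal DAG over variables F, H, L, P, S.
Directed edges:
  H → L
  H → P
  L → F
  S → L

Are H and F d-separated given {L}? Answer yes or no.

Yes — H ⊥ F | {L}.

Bayes-Ball from H | {L} reaches {P,S}.
F ∉ reach(H|{L}) ⇒ H ⊥ F | {L}.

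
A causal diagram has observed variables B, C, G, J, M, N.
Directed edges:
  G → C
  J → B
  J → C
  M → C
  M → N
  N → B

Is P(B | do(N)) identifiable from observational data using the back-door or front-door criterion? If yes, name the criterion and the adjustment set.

desc(N)\{N}={B}; candidates ⊆ {C,G,J,M}.
∅: N⊥B given ∅ in G with N→· removed — back-door holds.
P(B|do(N)) = P(B|N) — no adjustment needed.

P(B|do(N)): backdoor, adjust for ∅.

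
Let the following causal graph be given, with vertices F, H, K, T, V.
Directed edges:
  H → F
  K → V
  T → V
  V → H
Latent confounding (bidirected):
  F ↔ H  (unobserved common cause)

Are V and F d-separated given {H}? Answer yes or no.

Bayes-Ball from V | {H} reaches {F,K,T}.
F ∈ reach(V|{H}) ⇒ V ⊥̸ F | {H}.

No — V and F are d-connected given {H}.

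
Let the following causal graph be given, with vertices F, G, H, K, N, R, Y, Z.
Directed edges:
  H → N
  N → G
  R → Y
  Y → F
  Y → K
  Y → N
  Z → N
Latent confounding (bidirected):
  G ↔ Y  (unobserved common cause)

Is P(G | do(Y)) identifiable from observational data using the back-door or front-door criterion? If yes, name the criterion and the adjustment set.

desc(Y)\{Y}={F,G,K,N}; candidates ⊆ {H,R,Z}.
Y↔G: latent back-door arc(s) into Y.
size 0: {}; under {} Y still reaches {G,R} ∋ G.
size 1: {H}, {R}, {Z}; under {H} Y still reaches {G,R} ∋ G.
size 2: {H,R}, {H,Z}, {R,Z}; under {H,R} Y still reaches {G} ∋ G.
Y↔G cannot be blocked by any observed set — no back-door set.
{N}: (i) intercepts every directed Y→G path; (ii) no back-door Y→{N}; (iii) {Y} blocks every back-door {N}→G. Front-door holds.
P(G|do(Y)) = Σ_{N} P(N|Y) Σ_{Y'} P(G|N,Y')P(Y').

P(G|do(Y)): frontdoor, adjust for {N}.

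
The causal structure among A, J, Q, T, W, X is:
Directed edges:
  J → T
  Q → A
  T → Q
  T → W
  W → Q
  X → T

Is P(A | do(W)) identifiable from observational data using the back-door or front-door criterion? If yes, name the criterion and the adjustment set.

P(A|do(W)): backdoor, adjust for {T}.

desc(W)\{W}={A,Q}; candidates ⊆ {J,T,X}.
size 0: {}; under {} W still reaches {A,J,Q,T,X} ∋ A.
{T}: W⊥A given {T} in G with W→· removed — back-door holds.
P(A|do(W)) = Σ_{T} P(A|W,T)·P(T).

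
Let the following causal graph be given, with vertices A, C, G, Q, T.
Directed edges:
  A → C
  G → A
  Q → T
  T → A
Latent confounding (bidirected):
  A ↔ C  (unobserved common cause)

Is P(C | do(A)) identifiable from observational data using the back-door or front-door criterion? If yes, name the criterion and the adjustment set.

desc(A)\{A}={C}; candidates ⊆ {G,Q,T}.
A↔C: latent back-door arc(s) into A.
size 0: {}; under {} A still reaches {C,G,Q,T} ∋ C.
size 1: {G}, {Q}, {T}; under {G} A still reaches {C,Q,T} ∋ C.
size 2: {G,Q}, {G,T}, {Q,T}; under {G,Q} A still reaches {C,T} ∋ C.
A↔C cannot be blocked by any observed set — no back-door set.
No mediator lies on a directed A→…→C path.
Neither criterion identifies P(C|do(A)) in this graph.

P(C|do(A)): not identifiable (no BD/FD set).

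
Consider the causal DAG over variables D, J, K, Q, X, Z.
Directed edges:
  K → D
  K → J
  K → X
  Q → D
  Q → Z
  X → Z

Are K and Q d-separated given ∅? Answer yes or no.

Yes — K ⊥ Q | ∅.

Bayes-Ball from K | ∅ reaches {D,J,X,Z}.
Q ∉ reach(K|∅) ⇒ K ⊥ Q | ∅.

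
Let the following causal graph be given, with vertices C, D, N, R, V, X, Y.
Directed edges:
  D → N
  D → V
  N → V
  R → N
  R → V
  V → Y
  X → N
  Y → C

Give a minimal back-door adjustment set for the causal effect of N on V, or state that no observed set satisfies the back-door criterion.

N→V: minimal back-door set {D, R}.

desc(N)\{N}={C,V,Y}; candidates ⊆ {D,R,X}.
size 0: {}; under {} N still reaches {C,D,R,V,X,Y} ∋ V.
size 1: {D}, {R}, {X}; under {D} N still reaches {C,R,V,X,Y} ∋ V.
{D,R}: N⊥V given {D,R} in G with N→· removed — back-door holds.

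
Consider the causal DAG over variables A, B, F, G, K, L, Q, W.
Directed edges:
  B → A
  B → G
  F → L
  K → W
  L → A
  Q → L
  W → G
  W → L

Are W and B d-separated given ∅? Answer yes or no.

Bayes-Ball from W | ∅ reaches {A,G,K,L}.
B ∉ reach(W|∅) ⇒ W ⊥ B | ∅.

Yes — W ⊥ B | ∅.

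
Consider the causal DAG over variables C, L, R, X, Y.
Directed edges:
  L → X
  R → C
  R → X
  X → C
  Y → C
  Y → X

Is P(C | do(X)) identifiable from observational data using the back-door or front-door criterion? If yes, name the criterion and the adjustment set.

desc(X)\{X}={C}; candidates ⊆ {L,R,Y}.
size 0: {}; under {} X still reaches {C,L,R,Y} ∋ C.
size 1: {L}, {R}, {Y}; under {L} X still reaches {C,R,Y} ∋ C.
{R,Y}: X⊥C given {R,Y} in G with X→· removed — back-door holds.
P(C|do(X)) = Σ_{R,Y} P(C|X,R,Y)·P(R,Y).

P(C|do(X)): backdoor, adjust for {R, Y}.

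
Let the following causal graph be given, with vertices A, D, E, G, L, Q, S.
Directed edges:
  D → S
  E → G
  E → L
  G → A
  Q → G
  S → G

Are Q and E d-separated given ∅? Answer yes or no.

Bayes-Ball from Q | ∅ reaches {A,G}.
E ∉ reach(Q|∅) ⇒ Q ⊥ E | ∅.

Yes — Q ⊥ E | ∅.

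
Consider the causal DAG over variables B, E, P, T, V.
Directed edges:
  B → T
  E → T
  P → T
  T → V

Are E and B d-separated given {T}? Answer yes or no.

No — E and B are d-connected given {T}.

Bayes-Ball from E | {T} reaches {B,P}.
B ∈ reach(E|{T}) ⇒ E ⊥̸ B | {T}.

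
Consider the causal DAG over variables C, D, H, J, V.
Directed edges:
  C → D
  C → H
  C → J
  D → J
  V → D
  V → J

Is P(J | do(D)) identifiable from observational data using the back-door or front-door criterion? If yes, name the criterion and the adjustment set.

desc(D)\{D}={J}; candidates ⊆ {C,H,V}.
size 0: {}; under {} D still reaches {C,H,J,V} ∋ J.
size 1: {C}, {H}, {V}; under {C} D still reaches {J,V} ∋ J.
{C,V}: D⊥J given {C,V} in G with D→· removed — back-door holds.
P(J|do(D)) = Σ_{C,V} P(J|D,C,V)·P(C,V).

P(J|do(D)): backdoor, adjust for {C, V}.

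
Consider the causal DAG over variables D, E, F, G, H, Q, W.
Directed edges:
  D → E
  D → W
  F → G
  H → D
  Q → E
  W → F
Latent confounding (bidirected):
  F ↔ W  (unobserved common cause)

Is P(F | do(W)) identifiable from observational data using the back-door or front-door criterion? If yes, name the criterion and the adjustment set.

desc(W)\{W}={F,G}; candidates ⊆ {D,E,H,Q}.
W↔F: latent back-door arc(s) into W.
size 0: {}; under {} W still reaches {D,E,F,G,H} ∋ F.
size 1: {D}, {E}, {H} …(+1); under {D} W still reaches {F,G} ∋ F.
size 2: {D,E}, {D,H}, {D,Q} …(+3); under {D,E} W still reaches {F,G} ∋ F.
W↔F cannot be blocked by any observed set — no back-door set.
No mediator lies on a directed W→…→F path.
Neither criterion identifies P(F|do(W)) in this graph.

P(F|do(W)): not identifiable (no BD/FD set).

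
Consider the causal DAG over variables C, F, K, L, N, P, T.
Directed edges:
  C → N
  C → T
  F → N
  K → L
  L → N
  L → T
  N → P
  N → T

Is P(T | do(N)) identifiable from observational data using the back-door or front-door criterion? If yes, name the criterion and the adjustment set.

desc(N)\{N}={P,T}; candidates ⊆ {C,F,K,L}.
size 0: {}; under {} N still reaches {C,F,K,L,T} ∋ T.
size 1: {C}, {F}, {K} …(+1); under {C} N still reaches {F,K,L,T} ∋ T.
{C,L}: N⊥T given {C,L} in G with N→· removed — back-door holds.
P(T|do(N)) = Σ_{C,L} P(T|N,C,L)·P(C,L).

P(T|do(N)): backdoor, adjust for {C, L}.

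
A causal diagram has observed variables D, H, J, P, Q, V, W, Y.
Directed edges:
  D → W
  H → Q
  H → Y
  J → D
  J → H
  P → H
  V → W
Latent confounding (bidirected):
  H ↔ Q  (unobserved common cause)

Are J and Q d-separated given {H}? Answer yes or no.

Bayes-Ball from J | {H} reaches {D,P,Q,W}.
Q ∈ reach(J|{H}) ⇒ J ⊥̸ Q | {H}.

No — J and Q are d-connected given {H}.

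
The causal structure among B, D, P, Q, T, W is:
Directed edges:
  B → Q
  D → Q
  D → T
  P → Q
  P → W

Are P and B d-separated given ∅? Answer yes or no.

Yes — P ⊥ B | ∅.

Bayes-Ball from P | ∅ reaches {Q,W}.
B ∉ reach(P|∅) ⇒ P ⊥ B | ∅.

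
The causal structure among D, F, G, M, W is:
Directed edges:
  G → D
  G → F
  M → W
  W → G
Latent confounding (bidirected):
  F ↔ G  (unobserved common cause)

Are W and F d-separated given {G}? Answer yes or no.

No — W and F are d-connected given {G}.

Bayes-Ball from W | {G} reaches {F,M}.
F ∈ reach(W|{G}) ⇒ W ⊥̸ F | {G}.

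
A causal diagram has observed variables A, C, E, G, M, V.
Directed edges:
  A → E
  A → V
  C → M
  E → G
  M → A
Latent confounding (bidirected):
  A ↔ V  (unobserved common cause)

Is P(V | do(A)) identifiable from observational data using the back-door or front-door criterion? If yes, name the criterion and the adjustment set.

P(V|do(A)): not identifiable (no BD/FD set).

desc(A)\{A}={E,G,V}; candidates ⊆ {C,M}.
A↔V: latent back-door arc(s) into A.
size 0: {}; under {} A still reaches {C,M,V} ∋ V.
size 1: {C}, {M}; under {C} A still reaches {M,V} ∋ V.
size 2: {C,M}; under {C,M} A still reaches {V} ∋ V.
A↔V cannot be blocked by any observed set — no back-door set.
No mediator lies on a directed A→…→V path.
Neither criterion identifies P(V|do(A)) in this graph.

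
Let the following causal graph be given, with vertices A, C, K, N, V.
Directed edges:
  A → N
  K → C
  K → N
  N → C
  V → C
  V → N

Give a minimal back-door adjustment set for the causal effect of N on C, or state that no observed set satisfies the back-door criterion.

desc(N)\{N}={C}; candidates ⊆ {A,K,V}.
size 0: {}; under {} N still reaches {A,C,K,V} ∋ C.
size 1: {A}, {K}, {V}; under {A} N still reaches {C,K,V} ∋ C.
{K,V}: N⊥C given {K,V} in G with N→· removed — back-door holds.

N→C: minimal back-door set {K, V}.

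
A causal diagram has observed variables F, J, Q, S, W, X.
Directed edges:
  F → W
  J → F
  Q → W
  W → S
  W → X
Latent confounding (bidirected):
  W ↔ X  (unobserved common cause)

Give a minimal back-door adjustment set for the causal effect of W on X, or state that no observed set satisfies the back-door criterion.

W→X: no observed back-door set.

desc(W)\{W}={S,X}; candidates ⊆ {F,J,Q}.
W↔X: latent back-door arc(s) into W.
size 0: {}; under {} W still reaches {F,J,Q,X} ∋ X.
size 1: {F}, {J}, {Q}; under {F} W still reaches {Q,X} ∋ X.
size 2: {F,J}, {F,Q}, {J,Q}; under {F,J} W still reaches {Q,X} ∋ X.
W↔X cannot be blocked by any observed set — no back-door set.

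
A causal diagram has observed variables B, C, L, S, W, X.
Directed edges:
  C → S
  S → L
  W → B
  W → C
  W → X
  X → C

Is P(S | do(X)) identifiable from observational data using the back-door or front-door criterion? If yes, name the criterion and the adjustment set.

P(S|do(X)): backdoor, adjust for {W}.

desc(X)\{X}={C,L,S}; candidates ⊆ {B,W}.
size 0: {}; under {} X still reaches {B,C,L,S,W} ∋ S.
{W}: X⊥S given {W} in G with X→· removed — back-door holds.
P(S|do(X)) = Σ_{W} P(S|X,W)·P(W).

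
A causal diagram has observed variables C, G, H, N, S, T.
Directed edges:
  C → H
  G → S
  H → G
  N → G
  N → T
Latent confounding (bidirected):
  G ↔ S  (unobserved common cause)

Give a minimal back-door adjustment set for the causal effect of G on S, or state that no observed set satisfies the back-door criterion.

desc(G)\{G}={S}; candidates ⊆ {C,H,N,T}.
G↔S: latent back-door arc(s) into G.
size 0: {}; under {} G still reaches {C,H,N,S,T} ∋ S.
size 1: {C}, {H}, {N} …(+1); under {C} G still reaches {H,N,S,T} ∋ S.
size 2: {C,H}, {C,N}, {C,T} …(+3); under {C,H} G still reaches {N,S,T} ∋ S.
G↔S cannot be blocked by any observed set — no back-door set.

G→S: no observed back-door set.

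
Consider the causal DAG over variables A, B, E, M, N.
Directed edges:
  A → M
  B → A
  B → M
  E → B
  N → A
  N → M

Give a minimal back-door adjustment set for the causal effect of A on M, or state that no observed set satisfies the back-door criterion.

A→M: minimal back-door set {B, N}.

desc(A)\{A}={M}; candidates ⊆ {B,E,N}.
size 0: {}; under {} A still reaches {B,E,M,N} ∋ M.
size 1: {B}, {E}, {N}; under {B} A still reaches {M,N} ∋ M.
{B,N}: A⊥M given {B,N} in G with A→· removed — back-door holds.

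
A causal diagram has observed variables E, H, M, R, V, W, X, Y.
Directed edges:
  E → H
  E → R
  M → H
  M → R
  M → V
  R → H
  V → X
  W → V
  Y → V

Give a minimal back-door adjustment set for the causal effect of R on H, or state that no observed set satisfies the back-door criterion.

desc(R)\{R}={H}; candidates ⊆ {E,M,V,W,X,Y}.
size 0: {}; under {} R still reaches {E,H,M,V,X} ∋ H.
size 1: {E}, {M}, {V} …(+3); under {E} R still reaches {H,M,V,X} ∋ H.
{E,M}: R⊥H given {E,M} in G with R→· removed — back-door holds.

R→H: minimal back-door set {E, M}.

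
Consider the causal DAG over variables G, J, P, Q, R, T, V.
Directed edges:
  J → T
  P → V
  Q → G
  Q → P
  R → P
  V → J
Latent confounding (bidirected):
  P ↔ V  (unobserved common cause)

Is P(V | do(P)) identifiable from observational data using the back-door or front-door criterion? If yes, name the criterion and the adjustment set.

P(V|do(P)): not identifiable (no BD/FD set).

desc(P)\{P}={J,T,V}; candidates ⊆ {G,Q,R}.
P↔V: latent back-door arc(s) into P.
size 0: {}; under {} P still reaches {G,J,Q,R,T,V} ∋ V.
size 1: {G}, {Q}, {R}; under {G} P still reaches {J,Q,R,T,V} ∋ V.
size 2: {G,Q}, {G,R}, {Q,R}; under {G,Q} P still reaches {J,R,T,V} ∋ V.
P↔V cannot be blocked by any observed set — no back-door set.
No mediator lies on a directed P→…→V path.
Neither criterion identifies P(V|do(P)) in this graph.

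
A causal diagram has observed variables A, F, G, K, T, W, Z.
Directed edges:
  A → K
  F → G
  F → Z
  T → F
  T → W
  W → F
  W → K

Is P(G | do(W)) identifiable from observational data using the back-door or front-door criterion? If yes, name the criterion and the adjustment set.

P(G|do(W)): backdoor, adjust for {T}.

desc(W)\{W}={F,G,K,Z}; candidates ⊆ {A,T}.
size 0: {}; under {} W still reaches {F,G,T,Z} ∋ G.
{T}: W⊥G given {T} in G with W→· removed — back-door holds.
P(G|do(W)) = Σ_{T} P(G|W,T)·P(T).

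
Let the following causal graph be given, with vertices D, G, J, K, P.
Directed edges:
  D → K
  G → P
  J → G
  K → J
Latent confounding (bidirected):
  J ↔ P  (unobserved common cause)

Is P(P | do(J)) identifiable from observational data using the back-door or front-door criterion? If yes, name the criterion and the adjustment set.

desc(J)\{J}={G,P}; candidates ⊆ {D,K}.
J↔P: latent back-door arc(s) into J.
size 0: {}; under {} J still reaches {D,K,P} ∋ P.
size 1: {D}, {K}; under {D} J still reaches {K,P} ∋ P.
size 2: {D,K}; under {D,K} J still reaches {P} ∋ P.
J↔P cannot be blocked by any observed set — no back-door set.
{G}: (i) intercepts every directed J→P path; (ii) no back-door J→{G}; (iii) {J} blocks every back-door {G}→P. Front-door holds.
P(P|do(J)) = Σ_{G} P(G|J) Σ_{J'} P(P|G,J')P(J').

P(P|do(J)): frontdoor, adjust for {G}.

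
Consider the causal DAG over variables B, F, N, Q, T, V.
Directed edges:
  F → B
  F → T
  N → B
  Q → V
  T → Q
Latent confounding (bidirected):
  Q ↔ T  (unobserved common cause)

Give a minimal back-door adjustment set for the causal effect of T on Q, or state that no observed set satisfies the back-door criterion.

T→Q: no observed back-door set.

desc(T)\{T}={Q,V}; candidates ⊆ {B,F,N}.
T↔Q: latent back-door arc(s) into T.
size 0: {}; under {} T still reaches {B,F,Q,V} ∋ Q.
size 1: {B}, {F}, {N}; under {B} T still reaches {F,N,Q,V} ∋ Q.
size 2: {B,F}, {B,N}, {F,N}; under {B,F} T still reaches {Q,V} ∋ Q.
T↔Q cannot be blocked by any observed set — no back-door set.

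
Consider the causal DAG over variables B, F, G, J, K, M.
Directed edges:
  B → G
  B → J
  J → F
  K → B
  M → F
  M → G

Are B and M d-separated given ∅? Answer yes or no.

Yes — B ⊥ M | ∅.

Bayes-Ball from B | ∅ reaches {F,G,J,K}.
M ∉ reach(B|∅) ⇒ B ⊥ M | ∅.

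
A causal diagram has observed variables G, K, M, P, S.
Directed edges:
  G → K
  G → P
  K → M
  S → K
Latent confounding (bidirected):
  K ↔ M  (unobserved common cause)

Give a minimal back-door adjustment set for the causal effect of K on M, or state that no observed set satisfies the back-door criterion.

K→M: no observed back-door set.

desc(K)\{K}={M}; candidates ⊆ {G,P,S}.
K↔M: latent back-door arc(s) into K.
size 0: {}; under {} K still reaches {G,M,P,S} ∋ M.
size 1: {G}, {P}, {S}; under {G} K still reaches {M,S} ∋ M.
size 2: {G,P}, {G,S}, {P,S}; under {G,P} K still reaches {M,S} ∋ M.
K↔M cannot be blocked by any observed set — no back-door set.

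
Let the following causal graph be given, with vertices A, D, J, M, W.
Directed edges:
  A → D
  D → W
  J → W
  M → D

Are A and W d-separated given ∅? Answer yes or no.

Bayes-Ball from A | ∅ reaches {D,W}.
W ∈ reach(A|∅) ⇒ A ⊥̸ W | ∅.

No — A and W are d-connected given ∅.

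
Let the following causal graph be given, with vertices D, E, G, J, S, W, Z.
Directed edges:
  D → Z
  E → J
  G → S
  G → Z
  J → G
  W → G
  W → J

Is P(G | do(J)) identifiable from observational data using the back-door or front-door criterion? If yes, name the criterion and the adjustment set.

P(G|do(J)): backdoor, adjust for {W}.

desc(J)\{J}={G,S,Z}; candidates ⊆ {D,E,W}.
size 0: {}; under {} J still reaches {E,G,S,W,Z} ∋ G.
{W}: J⊥G given {W} in G with J→· removed — back-door holds.
P(G|do(J)) = Σ_{W} P(G|J,W)·P(W).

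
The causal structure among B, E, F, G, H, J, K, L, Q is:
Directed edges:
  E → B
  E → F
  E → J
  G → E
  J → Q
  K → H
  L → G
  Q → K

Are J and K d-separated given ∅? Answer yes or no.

Bayes-Ball from J | ∅ reaches {B,E,F,G,H,K,L,Q}.
K ∈ reach(J|∅) ⇒ J ⊥̸ K | ∅.

No — J and K are d-connected given ∅.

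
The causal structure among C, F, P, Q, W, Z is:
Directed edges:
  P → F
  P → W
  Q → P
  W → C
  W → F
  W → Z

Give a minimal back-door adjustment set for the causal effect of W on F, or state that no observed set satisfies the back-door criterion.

W→F: minimal back-door set {P}.

desc(W)\{W}={C,F,Z}; candidates ⊆ {P,Q}.
size 0: {}; under {} W still reaches {F,P,Q} ∋ F.
{P}: W⊥F given {P} in G with W→· removed — back-door holds.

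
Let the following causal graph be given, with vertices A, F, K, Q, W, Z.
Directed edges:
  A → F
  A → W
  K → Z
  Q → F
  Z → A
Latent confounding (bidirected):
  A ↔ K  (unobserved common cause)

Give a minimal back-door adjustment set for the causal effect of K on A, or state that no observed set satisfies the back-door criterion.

K→A: no observed back-door set.

desc(K)\{K}={A,F,W,Z}; candidates ⊆ {Q}.
K↔A: latent back-door arc(s) into K.
size 0: {}; under {} K still reaches {A,F,W} ∋ A.
size 1: {Q}; under {Q} K still reaches {A,F,W} ∋ A.
K↔A cannot be blocked by any observed set — no back-door set.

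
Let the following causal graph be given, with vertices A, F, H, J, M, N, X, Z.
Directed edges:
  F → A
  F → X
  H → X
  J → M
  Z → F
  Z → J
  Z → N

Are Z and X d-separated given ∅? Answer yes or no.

Bayes-Ball from Z | ∅ reaches {A,F,J,M,N,X}.
X ∈ reach(Z|∅) ⇒ Z ⊥̸ X | ∅.

No — Z and X are d-connected given ∅.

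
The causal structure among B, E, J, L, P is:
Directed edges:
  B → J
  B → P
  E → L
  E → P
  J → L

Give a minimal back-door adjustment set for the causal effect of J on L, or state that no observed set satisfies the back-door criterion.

J→L: minimal back-door set ∅.

desc(J)\{J}={L}; candidates ⊆ {B,E,P}.
∅: J⊥L given ∅ in G with J→· removed — back-door holds.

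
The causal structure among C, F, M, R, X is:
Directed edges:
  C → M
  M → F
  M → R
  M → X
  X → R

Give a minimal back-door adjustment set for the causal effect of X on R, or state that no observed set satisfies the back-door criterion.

X→R: minimal back-door set {M}.

desc(X)\{X}={R}; candidates ⊆ {C,F,M}.
size 0: {}; under {} X still reaches {C,F,M,R} ∋ R.
{M}: X⊥R given {M} in G with X→· removed — back-door holds.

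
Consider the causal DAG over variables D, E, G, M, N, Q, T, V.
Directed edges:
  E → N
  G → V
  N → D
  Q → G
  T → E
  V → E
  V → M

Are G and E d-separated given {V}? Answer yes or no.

Yes — G ⊥ E | {V}.

Bayes-Ball from G | {V} reaches {Q}.
E ∉ reach(G|{V}) ⇒ G ⊥ E | {V}.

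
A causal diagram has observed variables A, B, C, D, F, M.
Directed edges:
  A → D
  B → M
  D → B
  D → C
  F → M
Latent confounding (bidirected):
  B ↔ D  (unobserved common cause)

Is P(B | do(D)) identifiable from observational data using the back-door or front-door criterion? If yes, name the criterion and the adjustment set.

desc(D)\{D}={B,C,M}; candidates ⊆ {A,F}.
D↔B: latent back-door arc(s) into D.
size 0: {}; under {} D still reaches {A,B,M} ∋ B.
size 1: {A}, {F}; under {A} D still reaches {B,M} ∋ B.
size 2: {A,F}; under {A,F} D still reaches {B,M} ∋ B.
D↔B cannot be blocked by any observed set — no back-door set.
No mediator lies on a directed D→…→B path.
Neither criterion identifies P(B|do(D)) in this graph.

P(B|do(D)): not identifiable (no BD/FD set).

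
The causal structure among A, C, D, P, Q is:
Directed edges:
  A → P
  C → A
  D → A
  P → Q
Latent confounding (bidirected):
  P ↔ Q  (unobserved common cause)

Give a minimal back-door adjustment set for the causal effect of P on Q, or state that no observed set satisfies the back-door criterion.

desc(P)\{P}={Q}; candidates ⊆ {A,C,D}.
P↔Q: latent back-door arc(s) into P.
size 0: {}; under {} P still reaches {A,C,D,Q} ∋ Q.
size 1: {A}, {C}, {D}; under {A} P still reaches {Q} ∋ Q.
size 2: {A,C}, {A,D}, {C,D}; under {A,C} P still reaches {Q} ∋ Q.
P↔Q cannot be blocked by any observed set — no back-door set.

P→Q: no observed back-door set.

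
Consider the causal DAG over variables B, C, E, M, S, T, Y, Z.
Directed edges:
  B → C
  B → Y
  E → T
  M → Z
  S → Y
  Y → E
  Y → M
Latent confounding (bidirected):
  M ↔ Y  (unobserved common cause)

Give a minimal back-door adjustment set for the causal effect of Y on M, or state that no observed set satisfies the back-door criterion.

Y→M: no observed back-door set.

desc(Y)\{Y}={E,M,T,Z}; candidates ⊆ {B,C,S}.
Y↔M: latent back-door arc(s) into Y.
size 0: {}; under {} Y still reaches {B,C,M,S,Z} ∋ M.
size 1: {B}, {C}, {S}; under {B} Y still reaches {M,S,Z} ∋ M.
size 2: {B,C}, {B,S}, {C,S}; under {B,C} Y still reaches {M,S,Z} ∋ M.
Y↔M cannot be blocked by any observed set — no back-door set.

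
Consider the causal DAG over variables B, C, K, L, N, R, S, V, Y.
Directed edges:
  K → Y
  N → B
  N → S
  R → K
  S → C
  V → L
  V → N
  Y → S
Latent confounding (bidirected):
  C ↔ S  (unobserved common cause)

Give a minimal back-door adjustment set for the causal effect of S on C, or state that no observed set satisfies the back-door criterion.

S→C: no observed back-door set.

desc(S)\{S}={C}; candidates ⊆ {B,K,L,N,R,V,Y}.
S↔C: latent back-door arc(s) into S.
size 0: {}; under {} S still reaches {B,C,K,L,N,R,V,Y} ∋ C.
size 1: {B}, {K}, {L} …(+4); under {B} S still reaches {C,K,L,N,R,V,Y} ∋ C.
size 2: {B,K}, {B,L}, {B,N} …(+18); under {B,K} S still reaches {C,L,N,V,Y} ∋ C.
S↔C cannot be blocked by any observed set — no back-door set.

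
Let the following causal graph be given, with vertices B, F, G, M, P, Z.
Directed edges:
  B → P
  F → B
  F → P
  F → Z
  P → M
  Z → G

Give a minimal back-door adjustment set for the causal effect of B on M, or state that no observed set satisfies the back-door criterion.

desc(B)\{B}={M,P}; candidates ⊆ {F,G,Z}.
size 0: {}; under {} B still reaches {F,G,M,P,Z} ∋ M.
{F}: B⊥M given {F} in G with B→· removed — back-door holds.

B→M: minimal back-door set {F}.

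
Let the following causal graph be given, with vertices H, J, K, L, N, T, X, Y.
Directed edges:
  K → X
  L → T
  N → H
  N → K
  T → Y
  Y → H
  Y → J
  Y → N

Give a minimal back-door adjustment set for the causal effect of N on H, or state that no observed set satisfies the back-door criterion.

N→H: minimal back-door set {Y}.

desc(N)\{N}={H,K,X}; candidates ⊆ {J,L,T,Y}.
size 0: {}; under {} N still reaches {H,J,L,T,Y} ∋ H.
{Y}: N⊥H given {Y} in G with N→· removed — back-door holds.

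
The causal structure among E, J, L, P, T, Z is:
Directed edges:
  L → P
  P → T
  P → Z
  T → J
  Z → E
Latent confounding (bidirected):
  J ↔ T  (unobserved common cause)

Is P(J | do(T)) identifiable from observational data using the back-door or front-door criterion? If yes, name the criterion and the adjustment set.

P(J|do(T)): not identifiable (no BD/FD set).

desc(T)\{T}={J}; candidates ⊆ {E,L,P,Z}.
T↔J: latent back-door arc(s) into T.
size 0: {}; under {} T still reaches {E,J,L,P,Z} ∋ J.
size 1: {E}, {L}, {P} …(+1); under {E} T still reaches {J,L,P,Z} ∋ J.
size 2: {E,L}, {E,P}, {E,Z} …(+3); under {E,L} T still reaches {J,P,Z} ∋ J.
T↔J cannot be blocked by any observed set — no back-door set.
No mediator lies on a directed T→…→J path.
Neither criterion identifies P(J|do(T)) in this graph.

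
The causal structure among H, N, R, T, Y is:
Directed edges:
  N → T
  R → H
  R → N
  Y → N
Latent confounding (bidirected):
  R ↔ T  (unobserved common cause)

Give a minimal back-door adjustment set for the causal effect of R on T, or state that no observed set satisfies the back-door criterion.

R→T: no observed back-door set.

desc(R)\{R}={H,N,T}; candidates ⊆ {Y}.
R↔T: latent back-door arc(s) into R.
size 0: {}; under {} R still reaches {T} ∋ T.
size 1: {Y}; under {Y} R still reaches {T} ∋ T.
R↔T cannot be blocked by any observed set — no back-door set.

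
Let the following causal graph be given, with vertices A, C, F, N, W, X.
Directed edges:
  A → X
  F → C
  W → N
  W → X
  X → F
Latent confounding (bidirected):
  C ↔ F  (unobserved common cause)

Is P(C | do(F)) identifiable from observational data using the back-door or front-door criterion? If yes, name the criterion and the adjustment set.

P(C|do(F)): not identifiable (no BD/FD set).

desc(F)\{F}={C}; candidates ⊆ {A,N,W,X}.
F↔C: latent back-door arc(s) into F.
size 0: {}; under {} F still reaches {A,C,N,W,X} ∋ C.
size 1: {A}, {N}, {W} …(+1); under {A} F still reaches {C,N,W,X} ∋ C.
size 2: {A,N}, {A,W}, {A,X} …(+3); under {A,N} F still reaches {C,W,X} ∋ C.
F↔C cannot be blocked by any observed set — no back-door set.
No mediator lies on a directed F→…→C path.
Neither criterion identifies P(C|do(F)) in this graph.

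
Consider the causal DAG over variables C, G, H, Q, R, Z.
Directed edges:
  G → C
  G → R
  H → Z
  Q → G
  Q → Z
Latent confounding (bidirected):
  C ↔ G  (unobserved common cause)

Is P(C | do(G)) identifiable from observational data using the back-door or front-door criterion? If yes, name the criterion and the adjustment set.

P(C|do(G)): not identifiable (no BD/FD set).

desc(G)\{G}={C,R}; candidates ⊆ {H,Q,Z}.
G↔C: latent back-door arc(s) into G.
size 0: {}; under {} G still reaches {C,Q,Z} ∋ C.
size 1: {H}, {Q}, {Z}; under {H} G still reaches {C,Q,Z} ∋ C.
size 2: {H,Q}, {H,Z}, {Q,Z}; under {H,Q} G still reaches {C} ∋ C.
G↔C cannot be blocked by any observed set — no back-door set.
No mediator lies on a directed G→…→C path.
Neither criterion identifies P(C|do(G)) in this graph.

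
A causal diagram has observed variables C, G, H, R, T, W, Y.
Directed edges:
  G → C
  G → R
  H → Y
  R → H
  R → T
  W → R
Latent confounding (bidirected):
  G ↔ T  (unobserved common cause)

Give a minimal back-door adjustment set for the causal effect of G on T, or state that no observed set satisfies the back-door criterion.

desc(G)\{G}={C,H,R,T,Y}; candidates ⊆ {W}.
G↔T: latent back-door arc(s) into G.
size 0: {}; under {} G still reaches {T} ∋ T.
size 1: {W}; under {W} G still reaches {T} ∋ T.
G↔T cannot be blocked by any observed set — no back-door set.

G→T: no observed back-door set.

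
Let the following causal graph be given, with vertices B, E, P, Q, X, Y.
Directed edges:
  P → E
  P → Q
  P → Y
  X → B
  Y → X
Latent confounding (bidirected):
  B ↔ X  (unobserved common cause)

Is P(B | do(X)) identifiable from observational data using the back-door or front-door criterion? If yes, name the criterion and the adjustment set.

desc(X)\{X}={B}; candidates ⊆ {E,P,Q,Y}.
X↔B: latent back-door arc(s) into X.
size 0: {}; under {} X still reaches {B,E,P,Q,Y} ∋ B.
size 1: {E}, {P}, {Q} …(+1); under {E} X still reaches {B,P,Q,Y} ∋ B.
size 2: {E,P}, {E,Q}, {E,Y} …(+3); under {E,P} X still reaches {B,Y} ∋ B.
X↔B cannot be blocked by any observed set — no back-door set.
No mediator lies on a directed X→…→B path.
Neither criterion identifies P(B|do(X)) in this graph.

P(B|do(X)): not identifiable (no BD/FD set).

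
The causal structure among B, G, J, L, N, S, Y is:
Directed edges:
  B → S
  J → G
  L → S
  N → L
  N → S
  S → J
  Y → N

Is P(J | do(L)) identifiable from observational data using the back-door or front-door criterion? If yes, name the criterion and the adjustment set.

P(J|do(L)): backdoor, adjust for {N}.

desc(L)\{L}={G,J,S}; candidates ⊆ {B,N,Y}.
size 0: {}; under {} L still reaches {G,J,N,S,Y} ∋ J.
{N}: L⊥J given {N} in G with L→· removed — back-door holds.
P(J|do(L)) = Σ_{N} P(J|L,N)·P(N).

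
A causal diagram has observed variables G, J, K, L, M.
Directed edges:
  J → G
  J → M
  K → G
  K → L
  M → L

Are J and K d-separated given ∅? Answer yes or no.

Bayes-Ball from J | ∅ reaches {G,L,M}.
K ∉ reach(J|∅) ⇒ J ⊥ K | ∅.

Yes — J ⊥ K | ∅.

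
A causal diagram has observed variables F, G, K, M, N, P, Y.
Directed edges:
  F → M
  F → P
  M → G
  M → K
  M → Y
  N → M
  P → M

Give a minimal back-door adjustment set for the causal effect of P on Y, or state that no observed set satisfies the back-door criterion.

P→Y: minimal back-door set {F}.

desc(P)\{P}={G,K,M,Y}; candidates ⊆ {F,N}.
size 0: {}; under {} P still reaches {F,G,K,M,Y} ∋ Y.
{F}: P⊥Y given {F} in G with P→· removed — back-door holds.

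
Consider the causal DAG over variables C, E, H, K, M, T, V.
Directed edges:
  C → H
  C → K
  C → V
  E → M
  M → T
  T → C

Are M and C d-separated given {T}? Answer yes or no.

Bayes-Ball from M | {T} reaches {E}.
C ∉ reach(M|{T}) ⇒ M ⊥ C | {T}.

Yes — M ⊥ C | {T}.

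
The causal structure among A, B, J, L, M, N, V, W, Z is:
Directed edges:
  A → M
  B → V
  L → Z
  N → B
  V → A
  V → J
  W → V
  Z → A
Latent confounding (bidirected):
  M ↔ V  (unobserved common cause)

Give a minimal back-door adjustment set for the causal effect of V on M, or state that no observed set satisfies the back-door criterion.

desc(V)\{V}={A,J,M}; candidates ⊆ {B,L,N,W,Z}.
V↔M: latent back-door arc(s) into V.
size 0: {}; under {} V still reaches {B,M,N,W} ∋ M.
size 1: {B}, {L}, {N} …(+2); under {B} V still reaches {M,W} ∋ M.
size 2: {B,L}, {B,N}, {B,W} …(+7); under {B,L} V still reaches {M,W} ∋ M.
V↔M cannot be blocked by any observed set — no back-door set.

V→M: no observed back-door set.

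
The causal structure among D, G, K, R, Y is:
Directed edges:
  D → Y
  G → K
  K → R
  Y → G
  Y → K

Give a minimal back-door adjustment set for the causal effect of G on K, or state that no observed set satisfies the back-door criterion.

G→K: minimal back-door set {Y}.

desc(G)\{G}={K,R}; candidates ⊆ {D,Y}.
size 0: {}; under {} G still reaches {D,K,R,Y} ∋ K.
{Y}: G⊥K given {Y} in G with G→· removed — back-door holds.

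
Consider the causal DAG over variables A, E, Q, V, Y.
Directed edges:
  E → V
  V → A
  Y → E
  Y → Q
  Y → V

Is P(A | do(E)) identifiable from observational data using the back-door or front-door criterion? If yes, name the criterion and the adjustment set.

P(A|do(E)): backdoor, adjust for {Y}.

desc(E)\{E}={A,V}; candidates ⊆ {Q,Y}.
size 0: {}; under {} E still reaches {A,Q,V,Y} ∋ A.
{Y}: E⊥A given {Y} in G with E→· removed — back-door holds.
P(A|do(E)) = Σ_{Y} P(A|E,Y)·P(Y).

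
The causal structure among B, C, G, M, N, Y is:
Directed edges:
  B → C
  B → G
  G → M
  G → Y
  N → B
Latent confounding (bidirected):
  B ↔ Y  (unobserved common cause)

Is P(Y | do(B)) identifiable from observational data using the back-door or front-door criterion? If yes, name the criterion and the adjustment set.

desc(B)\{B}={C,G,M,Y}; candidates ⊆ {N}.
B↔Y: latent back-door arc(s) into B.
size 0: {}; under {} B still reaches {N,Y} ∋ Y.
size 1: {N}; under {N} B still reaches {Y} ∋ Y.
B↔Y cannot be blocked by any observed set — no back-door set.
{G}: (i) intercepts every directed B→Y path; (ii) no back-door B→{G}; (iii) {B} blocks every back-door {G}→Y. Front-door holds.
P(Y|do(B)) = Σ_{G} P(G|B) Σ_{B'} P(Y|G,B')P(B').

P(Y|do(B)): frontdoor, adjust for {G}.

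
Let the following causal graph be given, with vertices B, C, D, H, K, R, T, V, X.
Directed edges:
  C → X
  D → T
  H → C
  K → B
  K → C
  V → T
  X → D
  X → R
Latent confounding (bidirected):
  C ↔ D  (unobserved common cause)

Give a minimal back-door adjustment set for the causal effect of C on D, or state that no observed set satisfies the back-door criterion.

C→D: no observed back-door set.

desc(C)\{C}={D,R,T,X}; candidates ⊆ {B,H,K,V}.
C↔D: latent back-door arc(s) into C.
size 0: {}; under {} C still reaches {B,D,H,K,T} ∋ D.
size 1: {B}, {H}, {K} …(+1); under {B} C still reaches {D,H,K,T} ∋ D.
size 2: {B,H}, {B,K}, {B,V} …(+3); under {B,H} C still reaches {D,K,T} ∋ D.
C↔D cannot be blocked by any observed set — no back-door set.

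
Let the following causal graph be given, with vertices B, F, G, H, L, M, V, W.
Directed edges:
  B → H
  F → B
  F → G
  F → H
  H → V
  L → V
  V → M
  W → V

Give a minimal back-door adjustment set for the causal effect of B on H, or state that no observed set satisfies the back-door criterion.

desc(B)\{B}={H,M,V}; candidates ⊆ {F,G,L,W}.
size 0: {}; under {} B still reaches {F,G,H,M,V} ∋ H.
{F}: B⊥H given {F} in G with B→· removed — back-door holds.

B→H: minimal back-door set {F}.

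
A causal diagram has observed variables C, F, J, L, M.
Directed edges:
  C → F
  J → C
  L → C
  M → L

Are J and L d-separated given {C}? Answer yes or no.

Bayes-Ball from J | {C} reaches {L,M}.
L ∈ reach(J|{C}) ⇒ J ⊥̸ L | {C}.

No — J and L are d-connected given {C}.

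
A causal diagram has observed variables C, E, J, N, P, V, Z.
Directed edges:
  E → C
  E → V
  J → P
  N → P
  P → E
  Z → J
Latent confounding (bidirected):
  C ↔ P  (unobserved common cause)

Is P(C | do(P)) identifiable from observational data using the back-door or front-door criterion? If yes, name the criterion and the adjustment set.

desc(P)\{P}={C,E,V}; candidates ⊆ {J,N,Z}.
P↔C: latent back-door arc(s) into P.
size 0: {}; under {} P still reaches {C,J,N,Z} ∋ C.
size 1: {J}, {N}, {Z}; under {J} P still reaches {C,N} ∋ C.
size 2: {J,N}, {J,Z}, {N,Z}; under {J,N} P still reaches {C} ∋ C.
P↔C cannot be blocked by any observed set — no back-door set.
{E}: (i) intercepts every directed P→C path; (ii) no back-door P→{E}; (iii) {P} blocks every back-door {E}→C. Front-door holds.
P(C|do(P)) = Σ_{E} P(E|P) Σ_{P'} P(C|E,P')P(P').

P(C|do(P)): frontdoor, adjust for {E}.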